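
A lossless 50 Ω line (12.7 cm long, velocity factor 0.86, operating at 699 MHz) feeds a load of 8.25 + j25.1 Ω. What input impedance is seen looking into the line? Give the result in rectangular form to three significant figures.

Z_in ≈ 8.53 − j27.1 Ω

λ = v/f = 0.86·c / 699 MHz = 0.369 m
βl = 2π·l/λ = 2π × 0.344 = 124°
tan(βl) = tan(124°) = -1.49
Z_in = Z_0·(Z_L + jZ_0·tanβl)/(Z_0 + jZ_L·tanβl)
     = 50·(8.25 − j49.4)/(87.4 − j12.3)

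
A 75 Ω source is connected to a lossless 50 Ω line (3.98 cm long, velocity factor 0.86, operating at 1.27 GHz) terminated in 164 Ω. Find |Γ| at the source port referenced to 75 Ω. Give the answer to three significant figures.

λ = v/f = 0.86·c / 1.27 GHz = 0.203 m
βl = 2π·l/λ = 2π × 0.196 = 70.5°
tan(βl) = 2.83
Z_in = Z_0·(Z_L + jZ_0·tanβl)/(Z_0 + jZ_L·tanβl) = 17 − j15.8 Ω
Γ_s = (Z_in − Z_s)/(Z_in + Z_s) = (-58 − j15.8)/(92 − j15.8), |Γ_s| = 0.645

|Γ| ≈ 0.645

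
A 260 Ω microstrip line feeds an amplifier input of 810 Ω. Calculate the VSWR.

Γ = (810 − 260)/(810 + 260) = 0.514
VSWR = (1 + 0.514)/(1 − 0.514)

VSWR ≈ 3.12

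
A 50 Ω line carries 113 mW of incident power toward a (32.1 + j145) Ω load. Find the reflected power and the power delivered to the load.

P_reflected ≈ 86.9 mW; P_delivered ≈ 26.1 mW

|Γ| = |(-17.9 + j145)/(82.1 + j145)| = 0.877
|Γ|² = 0.769
P_refl = |Γ|²·P_inc = 86.9 mW, P_del = (1 − |Γ|²)·P_inc = 26.1 mW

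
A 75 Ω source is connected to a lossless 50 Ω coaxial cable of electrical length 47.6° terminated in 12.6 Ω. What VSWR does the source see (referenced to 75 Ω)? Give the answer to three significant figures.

tan(βl) = 1.1
Z_in = Z_0·(Z_L + jZ_0·tanβl)/(Z_0 + jZ_L·tanβl) = 25.8 + j47.7 Ω
Γ_s = (Z_in − Z_s)/(Z_in + Z_s) = (-49.2 + j47.7)/(101 + j47.7), |Γ_s| = 0.615
VSWR = (1 + |Γ_s|)/(1 − |Γ_s|)

VSWR ≈ 4.19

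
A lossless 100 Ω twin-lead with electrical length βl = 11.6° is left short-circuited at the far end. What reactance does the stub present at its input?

X_in ≈ 20.5 Ω (inductive)

tan(βl) = 0.205
For a short-circuited stub, Z_in = jZ_0·tan(βl)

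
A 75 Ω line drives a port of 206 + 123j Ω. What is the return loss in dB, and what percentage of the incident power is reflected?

RL ≈ 4.64 dB; 34.3% of incident power reflected

Γ = (131 + j123)/(281 + j123), |Γ| = 0.586
RL = −20·log₁₀(0.586) = 4.64 dB
P_refl/P_inc = |Γ|² = 0.343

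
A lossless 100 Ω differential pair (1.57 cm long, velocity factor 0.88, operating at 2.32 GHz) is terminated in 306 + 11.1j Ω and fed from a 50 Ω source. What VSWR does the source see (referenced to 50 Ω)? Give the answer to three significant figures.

VSWR ≈ 3.69

λ = v/f = 0.88·c / 2.32 GHz = 0.114 m
βl = 2π·l/λ = 2π × 0.138 = 49.7°
tan(βl) = 1.18
Z_in = Z_0·(Z_L + jZ_0·tanβl)/(Z_0 + jZ_L·tanβl) = 53.1 − j72.1 Ω
Γ_s = (Z_in − Z_s)/(Z_in + Z_s) = (3.14 − j72.1)/(103 − j72.1), |Γ_s| = 0.573
VSWR = (1 + |Γ_s|)/(1 − |Γ_s|)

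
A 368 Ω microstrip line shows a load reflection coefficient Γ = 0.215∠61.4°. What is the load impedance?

Z_L ≈ 418 + j165 Ω

Z_L = Z_0·(1 + Γ)/(1 − Γ) = 368·(1.1 + j0.189)/(0.897 − j0.189)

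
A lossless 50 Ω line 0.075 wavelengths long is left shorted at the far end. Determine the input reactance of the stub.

X_in ≈ 25.5 Ω (inductive)

βl = 2π × 0.075 = 27°
tan(βl) = 0.51
For a shorted stub, Z_in = jZ_0·tan(βl)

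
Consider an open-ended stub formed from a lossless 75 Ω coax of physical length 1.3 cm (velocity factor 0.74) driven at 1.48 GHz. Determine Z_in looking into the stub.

λ = v/f = 0.74·c / 1.48 GHz = 0.15 m
βl = 2π·l/λ = 2π × 0.0867 = 31.2°
tan(βl) = 0.606
For an open-ended stub, Z_in = −jZ_0·cot(βl) = −jZ_0/tan(βl)

Z_in ≈ −j124 Ω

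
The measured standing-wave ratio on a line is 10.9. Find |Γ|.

|Γ| ≈ 0.832

|Γ| = (S − 1)/(S + 1) = (10.9 − 1)/(10.9 + 1) = 9.9/11.9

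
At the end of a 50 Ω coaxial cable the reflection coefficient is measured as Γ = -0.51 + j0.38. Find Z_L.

Z_L ≈ 12.3 + j15.7 Ω

Z_L = Z_0·(1 + Γ)/(1 − Γ) = 50·(0.49 + j0.38)/(1.51 − j0.38)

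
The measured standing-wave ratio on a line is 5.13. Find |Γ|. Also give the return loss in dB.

|Γ| = (S − 1)/(S + 1) = (5.13 − 1)/(5.13 + 1) = 4.13/6.13
RL = −20·log₁₀|Γ| = −20·log₁₀(0.674)

|Γ| ≈ 0.674; return loss ≈ 3.43 dB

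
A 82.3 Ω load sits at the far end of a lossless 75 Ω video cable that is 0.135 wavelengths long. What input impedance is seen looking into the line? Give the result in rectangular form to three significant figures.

Z_in ≈ 73.8 − j6.81 Ω

βl = 2π × 0.135 = 48.6°
tan(βl) = tan(48.6°) = 1.13
Z_in = Z_0·(Z_L + jZ_0·tanβl)/(Z_0 + jZ_L·tanβl)
     = 75·(82.3 + j85.1)/(75 + j93.4)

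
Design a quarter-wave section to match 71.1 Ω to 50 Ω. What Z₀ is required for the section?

Z_qwt ≈ 59.6 Ω

Z_qwt = √(Z_0·R_L) = √(50 × 71.1) = √3555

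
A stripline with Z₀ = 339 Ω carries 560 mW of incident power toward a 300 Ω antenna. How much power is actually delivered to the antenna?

P_delivered ≈ 558 mW

Γ = (300 − 339)/(300 + 339) = -0.061
|Γ|² = 0.00373
P_refl = |Γ|²·P_inc = 2.09 mW, P_del = (1 − |Γ|²)·P_inc = 558 mW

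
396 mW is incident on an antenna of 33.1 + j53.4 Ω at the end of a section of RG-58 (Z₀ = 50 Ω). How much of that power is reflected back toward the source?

|Γ| = |(-16.9 + j53.4)/(83.1 + j53.4)| = 0.567
|Γ|² = 0.322
P_refl = |Γ|²·P_inc = 127 mW, P_del = (1 − |Γ|²)·P_inc = 269 mW

P_reflected ≈ 127 mW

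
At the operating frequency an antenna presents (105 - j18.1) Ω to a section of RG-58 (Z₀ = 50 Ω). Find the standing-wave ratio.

Γ = (Z_L − Z_0)/(Z_L + Z_0) = (55 − j18.1)/(155 − j18.1)
|Γ| = 57.9/156 = 0.371
VSWR = (1 + |Γ|)/(1 − |Γ|) = 1.37/0.629

VSWR ≈ 2.18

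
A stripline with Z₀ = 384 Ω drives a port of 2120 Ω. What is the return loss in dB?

Γ = (2120 − 384)/(2120 + 384) = 0.693
RL = −20·log₁₀|Γ| = −20·log₁₀(0.693)

RL ≈ 3.18 dB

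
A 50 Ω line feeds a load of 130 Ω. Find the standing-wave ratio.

VSWR ≈ 2.6

Γ = (130 − 50)/(130 + 50) = 0.444
VSWR = (1 + 0.444)/(1 − 0.444)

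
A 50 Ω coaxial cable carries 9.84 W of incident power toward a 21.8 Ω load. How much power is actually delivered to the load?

P_delivered ≈ 8.32 W

Γ = (21.8 − 50)/(21.8 + 50) = -0.393
|Γ|² = 0.154
P_refl = |Γ|²·P_inc = 1.52 W, P_del = (1 − |Γ|²)·P_inc = 8.32 W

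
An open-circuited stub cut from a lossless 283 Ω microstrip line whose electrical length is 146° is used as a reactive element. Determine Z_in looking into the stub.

tan(βl) = -0.675
For an open-circuited stub, Z_in = −jZ_0·cot(βl) = −jZ_0/tan(βl)

Z_in ≈ +j420 Ω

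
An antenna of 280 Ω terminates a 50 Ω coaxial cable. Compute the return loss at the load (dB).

Γ = (280 − 50)/(280 + 50) = 0.697
RL = −20·log₁₀|Γ| = −20·log₁₀(0.697)

RL ≈ 3.14 dB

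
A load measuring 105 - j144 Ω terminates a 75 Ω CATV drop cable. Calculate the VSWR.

Γ = (Z_L − Z_0)/(Z_L + Z_0) = (30 − j144)/(180 − j144)
|Γ| = 147/231 = 0.638
VSWR = (1 + |Γ|)/(1 − |Γ|) = 1.64/0.362

VSWR ≈ 4.53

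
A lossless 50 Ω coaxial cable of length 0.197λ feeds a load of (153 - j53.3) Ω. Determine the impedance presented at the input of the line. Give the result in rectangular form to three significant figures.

Z_in ≈ 15.1 − j10.3 Ω

βl = 2π × 0.197 = 70.9°
tan(βl) = tan(70.9°) = 2.89
Z_in = Z_0·(Z_L + jZ_0·tanβl)/(Z_0 + jZ_L·tanβl)
     = 50·(153 + j91.3)/(204 + j442)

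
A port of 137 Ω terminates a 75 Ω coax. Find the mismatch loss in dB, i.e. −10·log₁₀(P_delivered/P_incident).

mismatch loss ≈ 0.388 dB

Γ = (137 − 75)/(137 + 75) = 0.292
|Γ|² = 0.0855, so P_del/P_inc = 1 − |Γ|² = 0.914
ML = −10·log₁₀(1 − |Γ|²)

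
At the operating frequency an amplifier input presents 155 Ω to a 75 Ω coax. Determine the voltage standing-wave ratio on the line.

VSWR ≈ 2.07

Γ = (155 − 75)/(155 + 75) = 0.348
VSWR = (1 + 0.348)/(1 − 0.348)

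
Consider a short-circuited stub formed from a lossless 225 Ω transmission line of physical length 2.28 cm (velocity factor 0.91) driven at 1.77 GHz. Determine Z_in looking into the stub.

Z_in ≈ +j301 Ω

λ = v/f = 0.91·c / 1.77 GHz = 0.154 m
βl = 2π·l/λ = 2π × 0.148 = 53.2°
tan(βl) = 1.34
For a short-circuited stub, Z_in = jZ_0·tan(βl)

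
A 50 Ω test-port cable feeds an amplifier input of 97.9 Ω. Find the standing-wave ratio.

VSWR ≈ 1.96

Γ = (97.9 − 50)/(97.9 + 50) = 0.324
VSWR = (1 + 0.324)/(1 − 0.324)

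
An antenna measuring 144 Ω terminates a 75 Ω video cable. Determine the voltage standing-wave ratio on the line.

VSWR ≈ 1.92

For a purely resistive load, VSWR = R_L/Z_0 or Z_0/R_L (whichever > 1) = 144/75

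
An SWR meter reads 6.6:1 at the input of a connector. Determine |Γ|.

|Γ| = (S − 1)/(S + 1) = (6.6 − 1)/(6.6 + 1) = 5.6/7.6

|Γ| ≈ 0.737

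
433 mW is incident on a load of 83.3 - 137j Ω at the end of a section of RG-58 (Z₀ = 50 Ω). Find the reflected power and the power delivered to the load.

P_reflected ≈ 236 mW; P_delivered ≈ 197 mW

|Γ| = |(33.3 − j137)/(133.3 − j137)| = 0.738
|Γ|² = 0.544
P_refl = |Γ|²·P_inc = 236 mW, P_del = (1 − |Γ|²)·P_inc = 197 mW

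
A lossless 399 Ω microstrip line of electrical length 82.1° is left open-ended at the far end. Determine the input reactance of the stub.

tan(βl) = 7.21
For an open-ended stub, Z_in = −jZ_0·cot(βl) = −jZ_0/tan(βl)

X_in ≈ -55.4 Ω (capacitive)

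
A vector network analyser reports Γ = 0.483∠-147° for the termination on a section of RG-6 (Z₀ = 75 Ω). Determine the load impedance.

Z_L = Z_0·(1 + Γ)/(1 − Γ) = 75·(0.595 − j0.263)/(1.41 + j0.263)

Z_L ≈ 28.1 − j19.3 Ω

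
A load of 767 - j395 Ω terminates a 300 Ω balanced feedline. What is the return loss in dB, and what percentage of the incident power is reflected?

Γ = (467 − j395)/(1067 − j395), |Γ| = 0.538
RL = −20·log₁₀(0.538) = 5.39 dB
P_refl/P_inc = |Γ|² = 0.289

RL ≈ 5.39 dB; 28.9% of incident power reflected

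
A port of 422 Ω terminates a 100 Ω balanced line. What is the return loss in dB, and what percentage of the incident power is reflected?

RL ≈ 4.2 dB; 38.1% of incident power reflected

Γ = (422 − 100)/(422 + 100) = 0.617
RL = −20·log₁₀(0.617) = 4.2 dB
P_refl/P_inc = |Γ|² = 0.381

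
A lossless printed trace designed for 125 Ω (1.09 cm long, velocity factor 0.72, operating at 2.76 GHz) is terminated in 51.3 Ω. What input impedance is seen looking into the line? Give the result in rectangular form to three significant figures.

λ = v/f = 0.72·c / 2.76 GHz = 0.0783 m
βl = 2π·l/λ = 2π × 0.139 = 50.1°
tan(βl) = tan(50.1°) = 1.2
Z_in = Z_0·(Z_L + jZ_0·tanβl)/(Z_0 + jZ_L·tanβl)
     = 125·(51.3 + j150)/(125 + j61.4)

Z_in ≈ 101 + j100 Ω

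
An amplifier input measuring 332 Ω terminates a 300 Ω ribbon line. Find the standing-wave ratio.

Γ = (332 − 300)/(332 + 300) = 0.0506
VSWR = (1 + 0.0506)/(1 − 0.0506)

VSWR ≈ 1.11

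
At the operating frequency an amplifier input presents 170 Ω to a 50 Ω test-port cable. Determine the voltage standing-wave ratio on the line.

VSWR ≈ 3.4

Γ = (170 − 50)/(170 + 50) = 0.545
VSWR = (1 + 0.545)/(1 − 0.545)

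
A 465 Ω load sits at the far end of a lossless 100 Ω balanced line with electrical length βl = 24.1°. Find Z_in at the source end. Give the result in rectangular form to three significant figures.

Z_in ≈ 105 − j173 Ω

tan(βl) = tan(24.1°) = 0.447
Z_in = Z_0·(Z_L + jZ_0·tanβl)/(Z_0 + jZ_L·tanβl)
     = 100·(465 + j44.7)/(100 + j208)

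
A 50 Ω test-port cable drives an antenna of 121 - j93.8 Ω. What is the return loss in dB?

Γ = (71 − j93.8)/(171 − j93.8), |Γ| = 0.603
RL = −20·log₁₀|Γ| = −20·log₁₀(0.603)

RL ≈ 4.39 dB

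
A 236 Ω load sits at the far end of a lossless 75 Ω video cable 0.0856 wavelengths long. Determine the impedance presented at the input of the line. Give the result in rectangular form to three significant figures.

Z_in ≈ 70.7 − j88 Ω

βl = 2π × 0.0856 = 30.8°
tan(βl) = tan(30.8°) = 0.596
Z_in = Z_0·(Z_L + jZ_0·tanβl)/(Z_0 + jZ_L·tanβl)
     = 75·(236 + j44.7)/(75 + j141)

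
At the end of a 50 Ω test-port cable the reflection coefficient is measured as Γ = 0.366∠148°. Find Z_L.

Z_L = Z_0·(1 + Γ)/(1 − Γ) = 50·(0.69 + j0.194)/(1.31 − j0.194)

Z_L ≈ 24.7 + j11.1 Ω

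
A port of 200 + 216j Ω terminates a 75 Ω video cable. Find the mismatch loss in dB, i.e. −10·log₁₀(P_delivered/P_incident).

mismatch loss ≈ 3.09 dB

Γ = (125 + j216)/(275 + j216), |Γ| = 0.714
|Γ|² = 0.509, so P_del/P_inc = 1 − |Γ|² = 0.491
ML = −10·log₁₀(1 − |Γ|²)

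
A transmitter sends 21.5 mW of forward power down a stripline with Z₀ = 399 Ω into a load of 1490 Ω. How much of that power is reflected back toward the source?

P_reflected ≈ 7.17 mW

Γ = (1490 − 399)/(1490 + 399) = 0.578
|Γ|² = 0.334
P_refl = |Γ|²·P_inc = 7.17 mW, P_del = (1 − |Γ|²)·P_inc = 14.3 mW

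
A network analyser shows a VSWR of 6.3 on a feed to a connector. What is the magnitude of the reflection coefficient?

|Γ| ≈ 0.726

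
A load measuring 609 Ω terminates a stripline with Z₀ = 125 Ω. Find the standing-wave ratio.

Γ = (609 − 125)/(609 + 125) = 0.659
VSWR = (1 + 0.659)/(1 − 0.659)

VSWR ≈ 4.87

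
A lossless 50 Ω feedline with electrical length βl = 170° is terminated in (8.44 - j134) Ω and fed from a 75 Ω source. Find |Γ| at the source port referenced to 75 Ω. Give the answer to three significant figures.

|Γ| ≈ 0.942

tan(βl) = -0.176
Z_in = Z_0·(Z_L + jZ_0·tanβl)/(Z_0 + jZ_L·tanβl) = 31.2 − j269 Ω
Γ_s = (Z_in − Z_s)/(Z_in + Z_s) = (-43.8 − j269)/(106 − j269), |Γ_s| = 0.942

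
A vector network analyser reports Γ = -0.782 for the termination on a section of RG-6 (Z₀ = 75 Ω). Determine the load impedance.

Z_L ≈ 9.18 Ω

Z_L = Z_0·(1 + Γ)/(1 − Γ) = 75·(0.218)/(1.78)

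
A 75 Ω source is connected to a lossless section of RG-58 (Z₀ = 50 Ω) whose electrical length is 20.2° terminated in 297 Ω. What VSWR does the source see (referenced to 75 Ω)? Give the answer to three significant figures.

tan(βl) = 0.368
Z_in = Z_0·(Z_L + jZ_0·tanβl)/(Z_0 + jZ_L·tanβl) = 58.4 − j109 Ω
Γ_s = (Z_in − Z_s)/(Z_in + Z_s) = (-16.6 − j109)/(133 − j109), |Γ_s| = 0.641
VSWR = (1 + |Γ_s|)/(1 − |Γ_s|)

VSWR ≈ 4.57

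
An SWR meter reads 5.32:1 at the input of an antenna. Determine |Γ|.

|Γ| ≈ 0.684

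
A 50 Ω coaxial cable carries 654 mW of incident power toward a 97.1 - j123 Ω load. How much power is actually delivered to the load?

P_delivered ≈ 345 mW

|Γ| = |(47.1 − j123)/(147.1 − j123)| = 0.687
|Γ|² = 0.472
P_refl = |Γ|²·P_inc = 309 mW, P_del = (1 − |Γ|²)·P_inc = 345 mW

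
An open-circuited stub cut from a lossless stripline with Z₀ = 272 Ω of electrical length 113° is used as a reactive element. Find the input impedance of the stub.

Z_in ≈ +j115 Ω

tan(βl) = -2.36
For an open-circuited stub, Z_in = −jZ_0·cot(βl) = −jZ_0/tan(βl)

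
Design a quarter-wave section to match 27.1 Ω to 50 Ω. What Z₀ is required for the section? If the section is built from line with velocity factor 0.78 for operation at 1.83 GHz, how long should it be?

Z_qwt ≈ 36.8 Ω; length ≈ 3.2 cm

Z_qwt = √(Z_0·R_L) = √(50 × 27.1) = √1355
λ = 0.78·c/f = 0.128 m, so l = λ/4 = 0.032 m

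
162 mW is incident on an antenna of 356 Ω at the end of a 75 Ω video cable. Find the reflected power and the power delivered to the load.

Γ = (356 − 75)/(356 + 75) = 0.652
|Γ|² = 0.425
P_refl = |Γ|²·P_inc = 68.9 mW, P_del = (1 − |Γ|²)·P_inc = 93.1 mW

P_reflected ≈ 68.9 mW; P_delivered ≈ 93.1 mW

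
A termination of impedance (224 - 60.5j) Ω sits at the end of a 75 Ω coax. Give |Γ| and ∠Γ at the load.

Γ ≈ 0.527 ∠ -10.7°

Γ = (Z_L − Z_0)/(Z_L + Z_0) = (149 − j60.5)/(299 − j60.5)
|Γ| = 161/305 = 0.527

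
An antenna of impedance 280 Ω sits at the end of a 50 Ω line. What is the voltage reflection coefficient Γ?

Γ = 0.697

Γ = (Z_L − Z_0)/(Z_L + Z_0) = (280 − 50)/(280 + 50) = 230/330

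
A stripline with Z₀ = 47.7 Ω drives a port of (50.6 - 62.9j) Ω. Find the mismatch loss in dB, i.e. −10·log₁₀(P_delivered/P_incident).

mismatch loss ≈ 1.49 dB

Γ = (2.9 − j62.9)/(98.3 − j62.9), |Γ| = 0.54
|Γ|² = 0.291, so P_del/P_inc = 1 − |Γ|² = 0.709
ML = −10·log₁₀(1 − |Γ|²)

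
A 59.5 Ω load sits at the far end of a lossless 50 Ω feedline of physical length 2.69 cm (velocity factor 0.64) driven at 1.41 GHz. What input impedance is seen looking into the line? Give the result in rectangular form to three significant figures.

Z_in ≈ 43.4 − j4.64 Ω

λ = v/f = 0.64·c / 1.41 GHz = 0.136 m
βl = 2π·l/λ = 2π × 0.198 = 71.1°
tan(βl) = tan(71.1°) = 2.92
Z_in = Z_0·(Z_L + jZ_0·tanβl)/(Z_0 + jZ_L·tanβl)
     = 50·(59.5 + j146)/(50 + j174)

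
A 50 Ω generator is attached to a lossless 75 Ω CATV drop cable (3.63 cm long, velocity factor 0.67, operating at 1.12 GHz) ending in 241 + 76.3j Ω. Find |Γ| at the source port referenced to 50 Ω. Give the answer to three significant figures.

λ = v/f = 0.67·c / 1.12 GHz = 0.179 m
βl = 2π·l/λ = 2π × 0.202 = 72.8°
tan(βl) = 3.23
Z_in = Z_0·(Z_L + jZ_0·tanβl)/(Z_0 + jZ_L·tanβl) = 24.4 − j28.6 Ω
Γ_s = (Z_in − Z_s)/(Z_in + Z_s) = (-25.6 − j28.6)/(74.4 − j28.6), |Γ_s| = 0.481

|Γ| ≈ 0.481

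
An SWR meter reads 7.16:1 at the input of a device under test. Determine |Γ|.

|Γ| ≈ 0.755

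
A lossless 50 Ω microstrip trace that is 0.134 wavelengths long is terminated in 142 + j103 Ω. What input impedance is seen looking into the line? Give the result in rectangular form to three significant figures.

βl = 2π × 0.134 = 48.2°
tan(βl) = tan(48.2°) = 1.12
Z_in = Z_0·(Z_L + jZ_0·tanβl)/(Z_0 + jZ_L·tanβl)
     = 50·(142 + j159)/(-65.4 + j159)

Z_in ≈ 27.1 − j55.8 Ω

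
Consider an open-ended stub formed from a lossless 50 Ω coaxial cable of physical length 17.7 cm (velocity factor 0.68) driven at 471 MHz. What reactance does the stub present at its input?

λ = v/f = 0.68·c / 471 MHz = 0.433 m
βl = 2π·l/λ = 2π × 0.409 = 147°
tan(βl) = -0.646
For an open-ended stub, Z_in = −jZ_0·cot(βl) = −jZ_0/tan(βl)

X_in ≈ 77.3 Ω (inductive)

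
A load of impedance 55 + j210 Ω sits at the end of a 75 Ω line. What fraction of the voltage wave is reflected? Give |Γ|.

|Γ| ≈ 0.854

Γ = (Z_L − Z_0)/(Z_L + Z_0) = (-20 + j210)/(130 + j210)
|Γ| = 211/247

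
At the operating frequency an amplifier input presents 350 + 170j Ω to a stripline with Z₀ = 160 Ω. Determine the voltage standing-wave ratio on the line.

Γ = (Z_L − Z_0)/(Z_L + Z_0) = (190 + j170)/(510 + j170)
|Γ| = 255/538 = 0.474
VSWR = (1 + |Γ|)/(1 − |Γ|) = 1.47/0.526

VSWR ≈ 2.8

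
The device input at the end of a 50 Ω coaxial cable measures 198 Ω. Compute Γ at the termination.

Γ = 0.597

Γ = (Z_L − Z_0)/(Z_L + Z_0) = (198 − 50)/(198 + 50) = 148/248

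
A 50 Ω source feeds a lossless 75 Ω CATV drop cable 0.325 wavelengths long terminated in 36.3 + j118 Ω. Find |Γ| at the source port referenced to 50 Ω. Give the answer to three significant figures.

|Γ| ≈ 0.669

βl = 2π × 0.325 = 117°
tan(βl) = -1.96
Z_in = Z_0·(Z_L + jZ_0·tanβl)/(Z_0 + jZ_L·tanβl) = 10 − j4.82 Ω
Γ_s = (Z_in − Z_s)/(Z_in + Z_s) = (-40 − j4.82)/(60 − j4.82), |Γ_s| = 0.669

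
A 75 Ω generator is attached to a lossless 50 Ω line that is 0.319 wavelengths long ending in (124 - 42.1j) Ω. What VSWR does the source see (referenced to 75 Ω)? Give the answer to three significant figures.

VSWR ≈ 3.57

βl = 2π × 0.319 = 115°
tan(βl) = -2.16
Z_in = Z_0·(Z_L + jZ_0·tanβl)/(Z_0 + jZ_L·tanβl) = 23.9 + j26.8 Ω
Γ_s = (Z_in − Z_s)/(Z_in + Z_s) = (-51.1 + j26.8)/(98.9 + j26.8), |Γ_s| = 0.563
VSWR = (1 + |Γ_s|)/(1 − |Γ_s|)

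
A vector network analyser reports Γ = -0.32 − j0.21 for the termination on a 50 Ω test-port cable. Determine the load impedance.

Z_L ≈ 23.9 − j11.8 Ω

Z_L = Z_0·(1 + Γ)/(1 − Γ) = 50·(0.68 − j0.21)/(1.32 + j0.21)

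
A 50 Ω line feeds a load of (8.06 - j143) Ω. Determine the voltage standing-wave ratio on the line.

VSWR ≈ 57.1

Γ = (Z_L − Z_0)/(Z_L + Z_0) = (-41.94 − j143)/(58.06 − j143)
|Γ| = 149/154 = 0.966
VSWR = (1 + |Γ|)/(1 − |Γ|) = 1.97/0.0344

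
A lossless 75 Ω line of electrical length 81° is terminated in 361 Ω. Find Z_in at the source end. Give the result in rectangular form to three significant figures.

Z_in ≈ 16 − j11.4 Ω

tan(βl) = tan(81°) = 6.31
Z_in = Z_0·(Z_L + jZ_0·tanβl)/(Z_0 + jZ_L·tanβl)
     = 75·(361 + j474)/(75 + j2280)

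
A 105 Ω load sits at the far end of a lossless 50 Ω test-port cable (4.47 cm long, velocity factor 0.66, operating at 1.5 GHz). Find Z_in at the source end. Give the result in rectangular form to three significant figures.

λ = v/f = 0.66·c / 1.5 GHz = 0.132 m
βl = 2π·l/λ = 2π × 0.339 = 122°
tan(βl) = tan(122°) = -1.61
Z_in = Z_0·(Z_L + jZ_0·tanβl)/(Z_0 + jZ_L·tanβl)
     = 50·(105 − j80.3)/(50 − j169)

Z_in ≈ 30.4 + j22.1 Ω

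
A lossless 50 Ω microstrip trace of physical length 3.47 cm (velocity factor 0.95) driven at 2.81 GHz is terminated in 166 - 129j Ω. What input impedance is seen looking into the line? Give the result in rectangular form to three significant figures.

Z_in ≈ 16.1 + j42 Ω

λ = v/f = 0.95·c / 2.81 GHz = 0.101 m
βl = 2π·l/λ = 2π × 0.342 = 123°
tan(βl) = tan(123°) = -1.53
Z_in = Z_0·(Z_L + jZ_0·tanβl)/(Z_0 + jZ_L·tanβl)
     = 50·(166 − j206)/(-147 − j254)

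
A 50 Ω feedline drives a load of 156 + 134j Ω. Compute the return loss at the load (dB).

Γ = (106 + j134)/(206 + j134), |Γ| = 0.695
RL = −20·log₁₀|Γ| = −20·log₁₀(0.695)

RL ≈ 3.16 dB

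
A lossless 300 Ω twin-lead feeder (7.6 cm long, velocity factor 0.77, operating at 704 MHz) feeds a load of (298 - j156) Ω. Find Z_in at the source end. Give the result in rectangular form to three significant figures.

Z_in ≈ 217 + j104 Ω

λ = v/f = 0.77·c / 704 MHz = 0.328 m
βl = 2π·l/λ = 2π × 0.232 = 83.4°
tan(βl) = tan(83.4°) = 8.62
Z_in = Z_0·(Z_L + jZ_0·tanβl)/(Z_0 + jZ_L·tanβl)
     = 300·(298 + j2430)/(1640 + j2570)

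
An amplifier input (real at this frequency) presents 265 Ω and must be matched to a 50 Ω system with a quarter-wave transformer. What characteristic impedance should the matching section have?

Z_qwt = √(Z_0·R_L) = √(50 × 265) = √13250

Z_qwt ≈ 115 Ω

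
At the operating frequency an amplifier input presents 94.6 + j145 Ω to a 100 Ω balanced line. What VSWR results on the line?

VSWR ≈ 3.97

Γ = (Z_L − Z_0)/(Z_L + Z_0) = (-5.4 + j145)/(194.6 + j145)
|Γ| = 145/243 = 0.598
VSWR = (1 + |Γ|)/(1 − |Γ|) = 1.6/0.402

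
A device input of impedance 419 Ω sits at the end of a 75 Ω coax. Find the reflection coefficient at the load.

Γ = (Z_L − Z_0)/(Z_L + Z_0) = (419 − 75)/(419 + 75) = 344/494

Γ = 0.696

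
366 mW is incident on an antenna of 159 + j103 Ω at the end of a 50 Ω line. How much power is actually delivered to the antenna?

P_delivered ≈ 214 mW

|Γ| = |(109 + j103)/(209 + j103)| = 0.644
|Γ|² = 0.414
P_refl = |Γ|²·P_inc = 152 mW, P_del = (1 − |Γ|²)·P_inc = 214 mW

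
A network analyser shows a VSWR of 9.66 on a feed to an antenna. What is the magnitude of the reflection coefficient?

|Γ| = (S − 1)/(S + 1) = (9.66 − 1)/(9.66 + 1) = 8.66/10.7

|Γ| ≈ 0.812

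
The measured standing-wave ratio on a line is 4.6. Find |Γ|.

|Γ| = (S − 1)/(S + 1) = (4.6 − 1)/(4.6 + 1) = 3.6/5.6

|Γ| ≈ 0.643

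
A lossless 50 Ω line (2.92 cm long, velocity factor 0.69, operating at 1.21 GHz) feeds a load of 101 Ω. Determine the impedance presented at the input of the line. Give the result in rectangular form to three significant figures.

λ = v/f = 0.69·c / 1.21 GHz = 0.171 m
βl = 2π·l/λ = 2π × 0.171 = 61.4°
tan(βl) = tan(61.4°) = 1.84
Z_in = Z_0·(Z_L + jZ_0·tanβl)/(Z_0 + jZ_L·tanβl)
     = 50·(101 + j91.9)/(50 + j186)

Z_in ≈ 29.9 − j19.2 Ω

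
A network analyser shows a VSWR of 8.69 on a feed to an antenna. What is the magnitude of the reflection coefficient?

|Γ| = (S − 1)/(S + 1) = (8.69 − 1)/(8.69 + 1) = 7.69/9.69

|Γ| ≈ 0.794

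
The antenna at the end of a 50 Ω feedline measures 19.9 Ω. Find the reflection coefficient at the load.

Γ = (Z_L − Z_0)/(Z_L + Z_0) = (19.9 − 50)/(19.9 + 50) = -30.1/69.9

Γ = -0.431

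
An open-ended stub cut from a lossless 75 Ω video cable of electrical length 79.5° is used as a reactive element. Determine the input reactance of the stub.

X_in ≈ -13.9 Ω (capacitive)

tan(βl) = 5.4
For an open-ended stub, Z_in = −jZ_0·cot(βl) = −jZ_0/tan(βl)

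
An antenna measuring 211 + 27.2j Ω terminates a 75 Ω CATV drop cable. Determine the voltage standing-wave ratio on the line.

VSWR ≈ 2.87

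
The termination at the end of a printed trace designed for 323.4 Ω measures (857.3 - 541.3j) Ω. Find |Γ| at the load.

Γ = (Z_L − Z_0)/(Z_L + Z_0) = (533.9 − j541.3)/(1181 − j541.3)
|Γ| = 760/1300

|Γ| ≈ 0.585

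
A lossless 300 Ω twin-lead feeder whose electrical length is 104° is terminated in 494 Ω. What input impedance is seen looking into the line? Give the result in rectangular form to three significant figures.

tan(βl) = tan(104°) = -4.01
Z_in = Z_0·(Z_L + jZ_0·tanβl)/(Z_0 + jZ_L·tanβl)
     = 300·(494 − j1200)/(300 − j1980)

Z_in ≈ 189 + j46.2 Ω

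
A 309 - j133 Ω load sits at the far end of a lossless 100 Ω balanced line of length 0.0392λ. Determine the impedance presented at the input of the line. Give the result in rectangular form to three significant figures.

βl = 2π × 0.0392 = 14.1°
tan(βl) = tan(14.1°) = 0.251
Z_in = Z_0·(Z_L + jZ_0·tanβl)/(Z_0 + jZ_L·tanβl)
     = 100·(309 − j108)/(133 + j77.7)

Z_in ≈ 138 − j161 Ω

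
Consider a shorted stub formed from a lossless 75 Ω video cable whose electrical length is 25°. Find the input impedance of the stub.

tan(βl) = 0.466
For a shorted stub, Z_in = jZ_0·tan(βl)

Z_in ≈ +j35 Ω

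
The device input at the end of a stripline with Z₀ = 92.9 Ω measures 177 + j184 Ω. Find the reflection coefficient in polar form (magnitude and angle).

Γ ≈ 0.619 ∠ 31.2°

Γ = (Z_L − Z_0)/(Z_L + Z_0) = (84.1 + j184)/(269.9 + j184)
|Γ| = 202/327 = 0.619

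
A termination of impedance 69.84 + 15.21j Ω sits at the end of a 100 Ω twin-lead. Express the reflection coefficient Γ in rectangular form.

Γ = (Z_L − Z_0)/(Z_L + Z_0) = (-30.16 + j15.21)/(169.8 + j15.21)

Γ ≈ -0.168 + j0.105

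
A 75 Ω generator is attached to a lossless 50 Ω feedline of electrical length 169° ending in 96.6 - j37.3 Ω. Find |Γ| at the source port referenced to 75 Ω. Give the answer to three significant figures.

|Γ| ≈ 0.212

tan(βl) = -0.194
Z_in = Z_0·(Z_L + jZ_0·tanβl)/(Z_0 + jZ_L·tanβl) = 115 − j4.5 Ω
Γ_s = (Z_in − Z_s)/(Z_in + Z_s) = (40 − j4.5)/(190 − j4.5), |Γ_s| = 0.212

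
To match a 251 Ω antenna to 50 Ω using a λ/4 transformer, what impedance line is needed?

Z_qwt ≈ 112 Ω

Z_qwt = √(Z_0·R_L) = √(50 × 251) = √12550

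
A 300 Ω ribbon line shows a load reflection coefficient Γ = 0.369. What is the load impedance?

Z_L = Z_0·(1 + Γ)/(1 − Γ) = 300·(1.37)/(0.631)

Z_L ≈ 651 Ω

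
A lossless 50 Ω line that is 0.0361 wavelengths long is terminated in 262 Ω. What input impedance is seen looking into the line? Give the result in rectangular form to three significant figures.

Z_in ≈ 112 − j124 Ω

βl = 2π × 0.0361 = 13°
tan(βl) = tan(13°) = 0.231
Z_in = Z_0·(Z_L + jZ_0·tanβl)/(Z_0 + jZ_L·tanβl)
     = 50·(262 + j11.5)/(50 + j60.5)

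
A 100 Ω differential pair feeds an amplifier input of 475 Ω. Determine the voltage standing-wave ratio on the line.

VSWR ≈ 4.75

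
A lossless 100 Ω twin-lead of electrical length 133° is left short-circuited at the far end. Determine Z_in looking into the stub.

tan(βl) = -1.07
For a short-circuited stub, Z_in = jZ_0·tan(βl)

Z_in ≈ −j107 Ω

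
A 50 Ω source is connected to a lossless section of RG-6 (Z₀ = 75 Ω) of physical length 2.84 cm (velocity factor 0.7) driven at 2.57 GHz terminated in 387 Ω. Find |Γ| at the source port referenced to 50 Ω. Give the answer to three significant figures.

|Γ| ≈ 0.661

λ = v/f = 0.7·c / 2.57 GHz = 0.0817 m
βl = 2π·l/λ = 2π × 0.348 = 125°
tan(βl) = -1.42
Z_in = Z_0·(Z_L + jZ_0·tanβl)/(Z_0 + jZ_L·tanβl) = 21.3 + j49.8 Ω
Γ_s = (Z_in − Z_s)/(Z_in + Z_s) = (-28.7 + j49.8)/(71.3 + j49.8), |Γ_s| = 0.661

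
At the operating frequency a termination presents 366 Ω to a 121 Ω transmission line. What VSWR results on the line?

Γ = (366 − 121)/(366 + 121) = 0.503
VSWR = (1 + 0.503)/(1 − 0.503)

VSWR ≈ 3.02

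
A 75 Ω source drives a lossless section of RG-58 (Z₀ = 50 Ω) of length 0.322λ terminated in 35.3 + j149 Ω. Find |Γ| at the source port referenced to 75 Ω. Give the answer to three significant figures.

|Γ| ≈ 0.912

βl = 2π × 0.322 = 116°
tan(βl) = -2.06
Z_in = Z_0·(Z_L + jZ_0·tanβl)/(Z_0 + jZ_L·tanβl) = 3.49 + j7.18 Ω
Γ_s = (Z_in − Z_s)/(Z_in + Z_s) = (-71.5 + j7.18)/(78.5 + j7.18), |Γ_s| = 0.912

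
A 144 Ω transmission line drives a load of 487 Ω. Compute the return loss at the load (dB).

Γ = (487 − 144)/(487 + 144) = 0.544
RL = −20·log₁₀|Γ| = −20·log₁₀(0.544)

RL ≈ 5.29 dB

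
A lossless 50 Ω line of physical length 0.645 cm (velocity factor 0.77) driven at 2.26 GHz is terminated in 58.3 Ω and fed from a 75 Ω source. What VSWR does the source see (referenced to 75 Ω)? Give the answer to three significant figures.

λ = v/f = 0.77·c / 2.26 GHz = 0.102 m
βl = 2π·l/λ = 2π × 0.0631 = 22.7°
tan(βl) = 0.419
Z_in = Z_0·(Z_L + jZ_0·tanβl)/(Z_0 + jZ_L·tanβl) = 55.3 − j6.08 Ω
Γ_s = (Z_in − Z_s)/(Z_in + Z_s) = (-19.7 − j6.08)/(130 − j6.08), |Γ_s| = 0.158
VSWR = (1 + |Γ_s|)/(1 − |Γ_s|)

VSWR ≈ 1.37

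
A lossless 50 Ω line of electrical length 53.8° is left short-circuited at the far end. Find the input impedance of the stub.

tan(βl) = 1.37
For a short-circuited stub, Z_in = jZ_0·tan(βl)

Z_in ≈ +j68.3 Ω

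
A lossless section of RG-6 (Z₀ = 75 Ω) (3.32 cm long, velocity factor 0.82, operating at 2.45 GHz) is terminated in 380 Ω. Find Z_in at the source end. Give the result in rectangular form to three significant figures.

λ = v/f = 0.82·c / 2.45 GHz = 0.1 m
βl = 2π·l/λ = 2π × 0.331 = 119°
tan(βl) = tan(119°) = -1.8
Z_in = Z_0·(Z_L + jZ_0·tanβl)/(Z_0 + jZ_L·tanβl)
     = 75·(380 − j135)/(75 − j685)

Z_in ≈ 19.1 + j39.5 Ω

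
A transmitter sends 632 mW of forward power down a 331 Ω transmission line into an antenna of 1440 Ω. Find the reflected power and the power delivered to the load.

Γ = (1440 − 331)/(1440 + 331) = 0.626
|Γ|² = 0.392
P_refl = |Γ|²·P_inc = 248 mW, P_del = (1 − |Γ|²)·P_inc = 384 mW

P_reflected ≈ 248 mW; P_delivered ≈ 384 mW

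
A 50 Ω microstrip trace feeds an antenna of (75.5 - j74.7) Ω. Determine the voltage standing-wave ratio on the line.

VSWR ≈ 3.35

Γ = (Z_L − Z_0)/(Z_L + Z_0) = (25.5 − j74.7)/(125.5 − j74.7)
|Γ| = 78.9/146 = 0.54
VSWR = (1 + |Γ|)/(1 − |Γ|) = 1.54/0.46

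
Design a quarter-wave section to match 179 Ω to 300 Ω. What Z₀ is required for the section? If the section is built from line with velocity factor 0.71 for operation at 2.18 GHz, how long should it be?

Z_qwt ≈ 232 Ω; length ≈ 2.44 cm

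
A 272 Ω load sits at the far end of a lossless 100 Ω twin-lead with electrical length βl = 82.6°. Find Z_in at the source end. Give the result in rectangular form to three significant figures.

tan(βl) = tan(82.6°) = 7.7
Z_in = Z_0·(Z_L + jZ_0·tanβl)/(Z_0 + jZ_L·tanβl)
     = 100·(272 + j770)/(100 + j2090)

Z_in ≈ 37.3 − j11.2 Ω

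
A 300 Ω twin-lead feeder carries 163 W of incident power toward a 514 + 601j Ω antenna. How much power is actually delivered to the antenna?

P_delivered ≈ 98.2 W

|Γ| = |(214 + j601)/(814 + j601)| = 0.631
|Γ|² = 0.398
P_refl = |Γ|²·P_inc = 64.8 W, P_del = (1 − |Γ|²)·P_inc = 98.2 W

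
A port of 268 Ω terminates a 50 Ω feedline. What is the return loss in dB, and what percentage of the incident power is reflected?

RL ≈ 3.28 dB; 47% of incident power reflected

Γ = (268 − 50)/(268 + 50) = 0.686
RL = −20·log₁₀(0.686) = 3.28 dB
P_refl/P_inc = |Γ|² = 0.47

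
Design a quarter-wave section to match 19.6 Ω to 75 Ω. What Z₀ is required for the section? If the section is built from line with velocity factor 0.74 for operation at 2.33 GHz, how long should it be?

Z_qwt = √(Z_0·R_L) = √(75 × 19.6) = √1470
λ = 0.74·c/f = 0.0953 m, so l = λ/4 = 0.0238 m

Z_qwt ≈ 38.3 Ω; length ≈ 2.38 cm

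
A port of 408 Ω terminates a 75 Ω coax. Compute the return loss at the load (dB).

Γ = (408 − 75)/(408 + 75) = 0.689
RL = −20·log₁₀|Γ| = −20·log₁₀(0.689)

RL ≈ 3.23 dB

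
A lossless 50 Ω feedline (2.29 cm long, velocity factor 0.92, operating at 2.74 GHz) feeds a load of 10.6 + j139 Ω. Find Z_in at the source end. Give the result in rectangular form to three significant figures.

λ = v/f = 0.92·c / 2.74 GHz = 0.101 m
βl = 2π·l/λ = 2π × 0.227 = 81.8°
tan(βl) = tan(81.8°) = 6.98
Z_in = Z_0·(Z_L + jZ_0·tanβl)/(Z_0 + jZ_L·tanβl)
     = 50·(10.6 + j488)/(-920 + j73.9)

Z_in ≈ 1.55 − j26.4 Ω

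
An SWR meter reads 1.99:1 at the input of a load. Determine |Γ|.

|Γ| = (S − 1)/(S + 1) = (1.99 − 1)/(1.99 + 1) = 0.99/2.99

|Γ| ≈ 0.331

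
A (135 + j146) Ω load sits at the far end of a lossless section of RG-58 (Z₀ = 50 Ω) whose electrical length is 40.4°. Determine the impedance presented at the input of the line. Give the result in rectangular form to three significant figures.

Z_in ≈ 31.1 − j78.8 Ω

tan(βl) = tan(40.4°) = 0.851
Z_in = Z_0·(Z_L + jZ_0·tanβl)/(Z_0 + jZ_L·tanβl)
     = 50·(135 + j189)/(-74.3 + j115)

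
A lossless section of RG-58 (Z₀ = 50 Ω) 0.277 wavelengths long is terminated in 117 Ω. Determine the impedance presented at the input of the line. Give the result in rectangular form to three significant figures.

βl = 2π × 0.277 = 99.7°
tan(βl) = tan(99.7°) = -5.84
Z_in = Z_0·(Z_L + jZ_0·tanβl)/(Z_0 + jZ_L·tanβl)
     = 50·(117 − j292)/(50 − j683)

Z_in ≈ 21.9 + j6.96 Ω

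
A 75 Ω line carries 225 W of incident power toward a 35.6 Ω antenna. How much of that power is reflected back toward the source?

Γ = (35.6 − 75)/(35.6 + 75) = -0.356
|Γ|² = 0.127
P_refl = |Γ|²·P_inc = 28.6 W, P_del = (1 − |Γ|²)·P_inc = 196 W

P_reflected ≈ 28.6 W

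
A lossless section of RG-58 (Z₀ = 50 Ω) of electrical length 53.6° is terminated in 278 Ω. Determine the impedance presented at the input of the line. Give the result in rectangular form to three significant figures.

Z_in ≈ 13.6 − j35.1 Ω

tan(βl) = tan(53.6°) = 1.36
Z_in = Z_0·(Z_L + jZ_0·tanβl)/(Z_0 + jZ_L·tanβl)
     = 50·(278 + j67.8)/(50 + j377)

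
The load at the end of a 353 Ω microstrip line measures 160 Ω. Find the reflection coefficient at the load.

Γ = (Z_L − Z_0)/(Z_L + Z_0) = (160 − 353)/(160 + 353) = -193/513

Γ = -0.376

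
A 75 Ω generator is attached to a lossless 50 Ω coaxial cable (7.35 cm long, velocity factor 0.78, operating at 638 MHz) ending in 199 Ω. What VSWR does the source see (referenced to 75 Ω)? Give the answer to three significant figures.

λ = v/f = 0.78·c / 638 MHz = 0.367 m
βl = 2π·l/λ = 2π × 0.2 = 72.1°
tan(βl) = 3.1
Z_in = Z_0·(Z_L + jZ_0·tanβl)/(Z_0 + jZ_L·tanβl) = 13.8 − j15 Ω
Γ_s = (Z_in − Z_s)/(Z_in + Z_s) = (-61.2 − j15)/(88.8 − j15), |Γ_s| = 0.7
VSWR = (1 + |Γ_s|)/(1 − |Γ_s|)

VSWR ≈ 5.67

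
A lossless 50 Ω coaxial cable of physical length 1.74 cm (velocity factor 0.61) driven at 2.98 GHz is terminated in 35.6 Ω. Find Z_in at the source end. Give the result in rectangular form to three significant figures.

λ = v/f = 0.61·c / 2.98 GHz = 0.0614 m
βl = 2π·l/λ = 2π × 0.283 = 102°
tan(βl) = tan(102°) = -4.7
Z_in = Z_0·(Z_L + jZ_0·tanβl)/(Z_0 + jZ_L·tanβl)
     = 50·(35.6 − j235)/(50 − j167)

Z_in ≈ 67.4 − j9.49 Ω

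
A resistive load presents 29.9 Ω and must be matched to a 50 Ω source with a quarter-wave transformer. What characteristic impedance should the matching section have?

Z_qwt ≈ 38.7 Ω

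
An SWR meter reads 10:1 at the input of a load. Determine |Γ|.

|Γ| ≈ 0.818

|Γ| = (S − 1)/(S + 1) = (10 − 1)/(10 + 1) = 9/11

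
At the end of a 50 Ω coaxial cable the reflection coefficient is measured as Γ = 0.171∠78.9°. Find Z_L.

Z_L ≈ 50.4 + j17.4 Ω

Z_L = Z_0·(1 + Γ)/(1 − Γ) = 50·(1.03 + j0.168)/(0.967 − j0.168)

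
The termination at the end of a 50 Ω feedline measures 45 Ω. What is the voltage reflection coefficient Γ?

Γ = -0.0526

Γ = (Z_L − Z_0)/(Z_L + Z_0) = (45 − 50)/(45 + 50) = -5/95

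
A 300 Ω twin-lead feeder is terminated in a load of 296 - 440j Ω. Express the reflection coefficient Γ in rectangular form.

Γ = (Z_L − Z_0)/(Z_L + Z_0) = (-4 − j440)/(596 − j440)

Γ ≈ 0.348 − j0.481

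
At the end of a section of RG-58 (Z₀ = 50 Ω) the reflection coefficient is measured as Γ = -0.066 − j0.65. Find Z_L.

Z_L ≈ 18.4 − j41.7 Ω

Z_L = Z_0·(1 + Γ)/(1 − Γ) = 50·(0.934 − j0.65)/(1.07 + j0.65)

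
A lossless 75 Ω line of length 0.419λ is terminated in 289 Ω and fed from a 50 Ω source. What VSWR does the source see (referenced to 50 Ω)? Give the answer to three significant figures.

βl = 2π × 0.419 = 151°
tan(βl) = -0.558
Z_in = Z_0·(Z_L + jZ_0·tanβl)/(Z_0 + jZ_L·tanβl) = 67.4 + j103 Ω
Γ_s = (Z_in − Z_s)/(Z_in + Z_s) = (17.4 + j103)/(117 + j103), |Γ_s| = 0.669
VSWR = (1 + |Γ_s|)/(1 − |Γ_s|)

VSWR ≈ 5.04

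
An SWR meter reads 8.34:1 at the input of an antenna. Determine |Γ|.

|Γ| = (S − 1)/(S + 1) = (8.34 − 1)/(8.34 + 1) = 7.34/9.34

|Γ| ≈ 0.786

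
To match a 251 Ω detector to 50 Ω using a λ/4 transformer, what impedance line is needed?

Z_qwt = √(Z_0·R_L) = √(50 × 251) = √12550

Z_qwt ≈ 112 Ω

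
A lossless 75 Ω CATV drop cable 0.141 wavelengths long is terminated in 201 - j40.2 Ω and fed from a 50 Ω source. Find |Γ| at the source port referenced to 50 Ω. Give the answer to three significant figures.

βl = 2π × 0.141 = 50.8°
tan(βl) = 1.22
Z_in = Z_0·(Z_L + jZ_0·tanβl)/(Z_0 + jZ_L·tanβl) = 37.2 − j42.5 Ω
Γ_s = (Z_in − Z_s)/(Z_in + Z_s) = (-12.8 − j42.5)/(87.2 − j42.5), |Γ_s| = 0.458

|Γ| ≈ 0.458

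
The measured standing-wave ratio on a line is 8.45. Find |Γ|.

|Γ| ≈ 0.788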